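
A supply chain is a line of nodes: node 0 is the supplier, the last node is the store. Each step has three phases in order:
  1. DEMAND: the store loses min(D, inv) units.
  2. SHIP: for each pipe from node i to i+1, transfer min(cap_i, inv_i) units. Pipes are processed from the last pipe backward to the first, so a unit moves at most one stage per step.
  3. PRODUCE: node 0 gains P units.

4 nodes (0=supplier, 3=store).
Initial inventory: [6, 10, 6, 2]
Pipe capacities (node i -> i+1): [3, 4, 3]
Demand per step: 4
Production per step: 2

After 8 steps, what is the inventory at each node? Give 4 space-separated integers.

Step 1: demand=4,sold=2 ship[2->3]=3 ship[1->2]=4 ship[0->1]=3 prod=2 -> inv=[5 9 7 3]
Step 2: demand=4,sold=3 ship[2->3]=3 ship[1->2]=4 ship[0->1]=3 prod=2 -> inv=[4 8 8 3]
Step 3: demand=4,sold=3 ship[2->3]=3 ship[1->2]=4 ship[0->1]=3 prod=2 -> inv=[3 7 9 3]
Step 4: demand=4,sold=3 ship[2->3]=3 ship[1->2]=4 ship[0->1]=3 prod=2 -> inv=[2 6 10 3]
Step 5: demand=4,sold=3 ship[2->3]=3 ship[1->2]=4 ship[0->1]=2 prod=2 -> inv=[2 4 11 3]
Step 6: demand=4,sold=3 ship[2->3]=3 ship[1->2]=4 ship[0->1]=2 prod=2 -> inv=[2 2 12 3]
Step 7: demand=4,sold=3 ship[2->3]=3 ship[1->2]=2 ship[0->1]=2 prod=2 -> inv=[2 2 11 3]
Step 8: demand=4,sold=3 ship[2->3]=3 ship[1->2]=2 ship[0->1]=2 prod=2 -> inv=[2 2 10 3]

2 2 10 3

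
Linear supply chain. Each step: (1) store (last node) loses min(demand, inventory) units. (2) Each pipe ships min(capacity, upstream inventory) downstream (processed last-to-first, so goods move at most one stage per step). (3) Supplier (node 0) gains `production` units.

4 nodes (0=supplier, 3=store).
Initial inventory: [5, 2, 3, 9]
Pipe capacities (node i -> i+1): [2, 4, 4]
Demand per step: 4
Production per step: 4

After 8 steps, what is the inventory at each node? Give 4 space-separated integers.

Step 1: demand=4,sold=4 ship[2->3]=3 ship[1->2]=2 ship[0->1]=2 prod=4 -> inv=[7 2 2 8]
Step 2: demand=4,sold=4 ship[2->3]=2 ship[1->2]=2 ship[0->1]=2 prod=4 -> inv=[9 2 2 6]
Step 3: demand=4,sold=4 ship[2->3]=2 ship[1->2]=2 ship[0->1]=2 prod=4 -> inv=[11 2 2 4]
Step 4: demand=4,sold=4 ship[2->3]=2 ship[1->2]=2 ship[0->1]=2 prod=4 -> inv=[13 2 2 2]
Step 5: demand=4,sold=2 ship[2->3]=2 ship[1->2]=2 ship[0->1]=2 prod=4 -> inv=[15 2 2 2]
Step 6: demand=4,sold=2 ship[2->3]=2 ship[1->2]=2 ship[0->1]=2 prod=4 -> inv=[17 2 2 2]
Step 7: demand=4,sold=2 ship[2->3]=2 ship[1->2]=2 ship[0->1]=2 prod=4 -> inv=[19 2 2 2]
Step 8: demand=4,sold=2 ship[2->3]=2 ship[1->2]=2 ship[0->1]=2 prod=4 -> inv=[21 2 2 2]

21 2 2 2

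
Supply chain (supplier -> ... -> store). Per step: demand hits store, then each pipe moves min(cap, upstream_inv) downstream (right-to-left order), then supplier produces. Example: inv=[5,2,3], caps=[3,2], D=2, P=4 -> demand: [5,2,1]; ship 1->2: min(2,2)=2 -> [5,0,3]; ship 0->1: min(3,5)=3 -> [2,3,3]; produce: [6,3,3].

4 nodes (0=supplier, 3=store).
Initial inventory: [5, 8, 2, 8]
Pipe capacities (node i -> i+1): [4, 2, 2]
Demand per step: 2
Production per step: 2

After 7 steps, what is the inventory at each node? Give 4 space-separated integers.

Step 1: demand=2,sold=2 ship[2->3]=2 ship[1->2]=2 ship[0->1]=4 prod=2 -> inv=[3 10 2 8]
Step 2: demand=2,sold=2 ship[2->3]=2 ship[1->2]=2 ship[0->1]=3 prod=2 -> inv=[2 11 2 8]
Step 3: demand=2,sold=2 ship[2->3]=2 ship[1->2]=2 ship[0->1]=2 prod=2 -> inv=[2 11 2 8]
Step 4: demand=2,sold=2 ship[2->3]=2 ship[1->2]=2 ship[0->1]=2 prod=2 -> inv=[2 11 2 8]
Step 5: demand=2,sold=2 ship[2->3]=2 ship[1->2]=2 ship[0->1]=2 prod=2 -> inv=[2 11 2 8]
Step 6: demand=2,sold=2 ship[2->3]=2 ship[1->2]=2 ship[0->1]=2 prod=2 -> inv=[2 11 2 8]
Step 7: demand=2,sold=2 ship[2->3]=2 ship[1->2]=2 ship[0->1]=2 prod=2 -> inv=[2 11 2 8]

2 11 2 8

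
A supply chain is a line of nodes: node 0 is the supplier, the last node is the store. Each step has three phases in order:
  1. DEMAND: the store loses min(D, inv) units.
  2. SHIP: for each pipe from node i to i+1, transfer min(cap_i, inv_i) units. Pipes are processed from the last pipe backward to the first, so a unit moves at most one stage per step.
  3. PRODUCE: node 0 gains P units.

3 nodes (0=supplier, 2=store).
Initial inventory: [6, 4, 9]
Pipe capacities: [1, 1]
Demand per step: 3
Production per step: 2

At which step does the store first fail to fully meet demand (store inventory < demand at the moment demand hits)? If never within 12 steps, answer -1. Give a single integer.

Step 1: demand=3,sold=3 ship[1->2]=1 ship[0->1]=1 prod=2 -> [7 4 7]
Step 2: demand=3,sold=3 ship[1->2]=1 ship[0->1]=1 prod=2 -> [8 4 5]
Step 3: demand=3,sold=3 ship[1->2]=1 ship[0->1]=1 prod=2 -> [9 4 3]
Step 4: demand=3,sold=3 ship[1->2]=1 ship[0->1]=1 prod=2 -> [10 4 1]
Step 5: demand=3,sold=1 ship[1->2]=1 ship[0->1]=1 prod=2 -> [11 4 1]
Step 6: demand=3,sold=1 ship[1->2]=1 ship[0->1]=1 prod=2 -> [12 4 1]
Step 7: demand=3,sold=1 ship[1->2]=1 ship[0->1]=1 prod=2 -> [13 4 1]
Step 8: demand=3,sold=1 ship[1->2]=1 ship[0->1]=1 prod=2 -> [14 4 1]
Step 9: demand=3,sold=1 ship[1->2]=1 ship[0->1]=1 prod=2 -> [15 4 1]
Step 10: demand=3,sold=1 ship[1->2]=1 ship[0->1]=1 prod=2 -> [16 4 1]
Step 11: demand=3,sold=1 ship[1->2]=1 ship[0->1]=1 prod=2 -> [17 4 1]
Step 12: demand=3,sold=1 ship[1->2]=1 ship[0->1]=1 prod=2 -> [18 4 1]
First stockout at step 5

5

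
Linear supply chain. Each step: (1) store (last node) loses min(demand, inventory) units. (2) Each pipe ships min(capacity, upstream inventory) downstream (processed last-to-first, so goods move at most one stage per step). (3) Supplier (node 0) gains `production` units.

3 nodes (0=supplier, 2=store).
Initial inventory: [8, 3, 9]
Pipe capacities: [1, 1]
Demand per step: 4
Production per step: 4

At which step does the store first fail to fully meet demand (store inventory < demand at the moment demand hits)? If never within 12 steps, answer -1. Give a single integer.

Step 1: demand=4,sold=4 ship[1->2]=1 ship[0->1]=1 prod=4 -> [11 3 6]
Step 2: demand=4,sold=4 ship[1->2]=1 ship[0->1]=1 prod=4 -> [14 3 3]
Step 3: demand=4,sold=3 ship[1->2]=1 ship[0->1]=1 prod=4 -> [17 3 1]
Step 4: demand=4,sold=1 ship[1->2]=1 ship[0->1]=1 prod=4 -> [20 3 1]
Step 5: demand=4,sold=1 ship[1->2]=1 ship[0->1]=1 prod=4 -> [23 3 1]
Step 6: demand=4,sold=1 ship[1->2]=1 ship[0->1]=1 prod=4 -> [26 3 1]
Step 7: demand=4,sold=1 ship[1->2]=1 ship[0->1]=1 prod=4 -> [29 3 1]
Step 8: demand=4,sold=1 ship[1->2]=1 ship[0->1]=1 prod=4 -> [32 3 1]
Step 9: demand=4,sold=1 ship[1->2]=1 ship[0->1]=1 prod=4 -> [35 3 1]
Step 10: demand=4,sold=1 ship[1->2]=1 ship[0->1]=1 prod=4 -> [38 3 1]
Step 11: demand=4,sold=1 ship[1->2]=1 ship[0->1]=1 prod=4 -> [41 3 1]
Step 12: demand=4,sold=1 ship[1->2]=1 ship[0->1]=1 prod=4 -> [44 3 1]
First stockout at step 3

3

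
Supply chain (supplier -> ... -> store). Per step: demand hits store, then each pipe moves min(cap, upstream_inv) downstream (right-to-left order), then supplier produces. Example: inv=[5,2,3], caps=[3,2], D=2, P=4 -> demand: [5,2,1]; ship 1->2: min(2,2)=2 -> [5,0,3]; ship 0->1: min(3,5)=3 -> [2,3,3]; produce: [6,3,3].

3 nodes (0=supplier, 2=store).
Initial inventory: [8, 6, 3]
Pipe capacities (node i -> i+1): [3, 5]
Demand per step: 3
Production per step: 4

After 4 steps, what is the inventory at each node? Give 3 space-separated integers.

Step 1: demand=3,sold=3 ship[1->2]=5 ship[0->1]=3 prod=4 -> inv=[9 4 5]
Step 2: demand=3,sold=3 ship[1->2]=4 ship[0->1]=3 prod=4 -> inv=[10 3 6]
Step 3: demand=3,sold=3 ship[1->2]=3 ship[0->1]=3 prod=4 -> inv=[11 3 6]
Step 4: demand=3,sold=3 ship[1->2]=3 ship[0->1]=3 prod=4 -> inv=[12 3 6]

12 3 6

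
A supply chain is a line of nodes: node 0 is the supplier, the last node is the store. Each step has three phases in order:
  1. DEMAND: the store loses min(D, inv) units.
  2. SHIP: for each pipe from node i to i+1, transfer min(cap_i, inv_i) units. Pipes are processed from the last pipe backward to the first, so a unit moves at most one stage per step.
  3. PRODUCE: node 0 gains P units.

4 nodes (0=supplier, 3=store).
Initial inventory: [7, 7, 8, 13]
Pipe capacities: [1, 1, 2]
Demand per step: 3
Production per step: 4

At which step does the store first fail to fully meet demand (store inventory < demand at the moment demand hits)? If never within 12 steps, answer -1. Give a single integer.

Step 1: demand=3,sold=3 ship[2->3]=2 ship[1->2]=1 ship[0->1]=1 prod=4 -> [10 7 7 12]
Step 2: demand=3,sold=3 ship[2->3]=2 ship[1->2]=1 ship[0->1]=1 prod=4 -> [13 7 6 11]
Step 3: demand=3,sold=3 ship[2->3]=2 ship[1->2]=1 ship[0->1]=1 prod=4 -> [16 7 5 10]
Step 4: demand=3,sold=3 ship[2->3]=2 ship[1->2]=1 ship[0->1]=1 prod=4 -> [19 7 4 9]
Step 5: demand=3,sold=3 ship[2->3]=2 ship[1->2]=1 ship[0->1]=1 prod=4 -> [22 7 3 8]
Step 6: demand=3,sold=3 ship[2->3]=2 ship[1->2]=1 ship[0->1]=1 prod=4 -> [25 7 2 7]
Step 7: demand=3,sold=3 ship[2->3]=2 ship[1->2]=1 ship[0->1]=1 prod=4 -> [28 7 1 6]
Step 8: demand=3,sold=3 ship[2->3]=1 ship[1->2]=1 ship[0->1]=1 prod=4 -> [31 7 1 4]
Step 9: demand=3,sold=3 ship[2->3]=1 ship[1->2]=1 ship[0->1]=1 prod=4 -> [34 7 1 2]
Step 10: demand=3,sold=2 ship[2->3]=1 ship[1->2]=1 ship[0->1]=1 prod=4 -> [37 7 1 1]
Step 11: demand=3,sold=1 ship[2->3]=1 ship[1->2]=1 ship[0->1]=1 prod=4 -> [40 7 1 1]
Step 12: demand=3,sold=1 ship[2->3]=1 ship[1->2]=1 ship[0->1]=1 prod=4 -> [43 7 1 1]
First stockout at step 10

10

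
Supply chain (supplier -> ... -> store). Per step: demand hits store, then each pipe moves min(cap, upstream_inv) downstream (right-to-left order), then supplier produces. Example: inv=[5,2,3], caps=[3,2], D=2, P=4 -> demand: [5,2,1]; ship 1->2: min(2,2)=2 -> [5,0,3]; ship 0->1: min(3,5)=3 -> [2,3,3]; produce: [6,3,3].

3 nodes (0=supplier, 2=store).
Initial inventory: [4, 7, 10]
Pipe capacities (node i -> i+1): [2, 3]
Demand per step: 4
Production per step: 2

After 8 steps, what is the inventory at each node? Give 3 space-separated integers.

Step 1: demand=4,sold=4 ship[1->2]=3 ship[0->1]=2 prod=2 -> inv=[4 6 9]
Step 2: demand=4,sold=4 ship[1->2]=3 ship[0->1]=2 prod=2 -> inv=[4 5 8]
Step 3: demand=4,sold=4 ship[1->2]=3 ship[0->1]=2 prod=2 -> inv=[4 4 7]
Step 4: demand=4,sold=4 ship[1->2]=3 ship[0->1]=2 prod=2 -> inv=[4 3 6]
Step 5: demand=4,sold=4 ship[1->2]=3 ship[0->1]=2 prod=2 -> inv=[4 2 5]
Step 6: demand=4,sold=4 ship[1->2]=2 ship[0->1]=2 prod=2 -> inv=[4 2 3]
Step 7: demand=4,sold=3 ship[1->2]=2 ship[0->1]=2 prod=2 -> inv=[4 2 2]
Step 8: demand=4,sold=2 ship[1->2]=2 ship[0->1]=2 prod=2 -> inv=[4 2 2]

4 2 2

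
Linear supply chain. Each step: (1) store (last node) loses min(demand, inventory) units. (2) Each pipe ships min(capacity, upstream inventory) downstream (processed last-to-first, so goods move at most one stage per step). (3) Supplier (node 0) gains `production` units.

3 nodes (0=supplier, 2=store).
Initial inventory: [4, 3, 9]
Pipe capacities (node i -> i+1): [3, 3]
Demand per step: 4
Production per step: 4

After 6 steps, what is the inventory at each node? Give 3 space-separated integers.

Step 1: demand=4,sold=4 ship[1->2]=3 ship[0->1]=3 prod=4 -> inv=[5 3 8]
Step 2: demand=4,sold=4 ship[1->2]=3 ship[0->1]=3 prod=4 -> inv=[6 3 7]
Step 3: demand=4,sold=4 ship[1->2]=3 ship[0->1]=3 prod=4 -> inv=[7 3 6]
Step 4: demand=4,sold=4 ship[1->2]=3 ship[0->1]=3 prod=4 -> inv=[8 3 5]
Step 5: demand=4,sold=4 ship[1->2]=3 ship[0->1]=3 prod=4 -> inv=[9 3 4]
Step 6: demand=4,sold=4 ship[1->2]=3 ship[0->1]=3 prod=4 -> inv=[10 3 3]

10 3 3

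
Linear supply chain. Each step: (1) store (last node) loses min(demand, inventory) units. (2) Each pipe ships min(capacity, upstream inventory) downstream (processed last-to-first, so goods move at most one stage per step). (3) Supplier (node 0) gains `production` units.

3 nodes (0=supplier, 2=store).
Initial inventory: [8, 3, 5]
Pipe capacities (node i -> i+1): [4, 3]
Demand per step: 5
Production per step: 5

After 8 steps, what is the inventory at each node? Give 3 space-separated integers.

Step 1: demand=5,sold=5 ship[1->2]=3 ship[0->1]=4 prod=5 -> inv=[9 4 3]
Step 2: demand=5,sold=3 ship[1->2]=3 ship[0->1]=4 prod=5 -> inv=[10 5 3]
Step 3: demand=5,sold=3 ship[1->2]=3 ship[0->1]=4 prod=5 -> inv=[11 6 3]
Step 4: demand=5,sold=3 ship[1->2]=3 ship[0->1]=4 prod=5 -> inv=[12 7 3]
Step 5: demand=5,sold=3 ship[1->2]=3 ship[0->1]=4 prod=5 -> inv=[13 8 3]
Step 6: demand=5,sold=3 ship[1->2]=3 ship[0->1]=4 prod=5 -> inv=[14 9 3]
Step 7: demand=5,sold=3 ship[1->2]=3 ship[0->1]=4 prod=5 -> inv=[15 10 3]
Step 8: demand=5,sold=3 ship[1->2]=3 ship[0->1]=4 prod=5 -> inv=[16 11 3]

16 11 3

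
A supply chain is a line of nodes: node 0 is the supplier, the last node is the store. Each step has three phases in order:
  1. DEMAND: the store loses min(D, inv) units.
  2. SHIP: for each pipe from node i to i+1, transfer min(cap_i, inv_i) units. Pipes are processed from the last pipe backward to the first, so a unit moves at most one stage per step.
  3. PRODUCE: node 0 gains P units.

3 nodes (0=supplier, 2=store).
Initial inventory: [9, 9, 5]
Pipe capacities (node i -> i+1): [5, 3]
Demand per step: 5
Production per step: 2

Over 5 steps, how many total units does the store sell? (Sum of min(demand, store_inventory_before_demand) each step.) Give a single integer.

Answer: 17

Derivation:
Step 1: sold=5 (running total=5) -> [6 11 3]
Step 2: sold=3 (running total=8) -> [3 13 3]
Step 3: sold=3 (running total=11) -> [2 13 3]
Step 4: sold=3 (running total=14) -> [2 12 3]
Step 5: sold=3 (running total=17) -> [2 11 3]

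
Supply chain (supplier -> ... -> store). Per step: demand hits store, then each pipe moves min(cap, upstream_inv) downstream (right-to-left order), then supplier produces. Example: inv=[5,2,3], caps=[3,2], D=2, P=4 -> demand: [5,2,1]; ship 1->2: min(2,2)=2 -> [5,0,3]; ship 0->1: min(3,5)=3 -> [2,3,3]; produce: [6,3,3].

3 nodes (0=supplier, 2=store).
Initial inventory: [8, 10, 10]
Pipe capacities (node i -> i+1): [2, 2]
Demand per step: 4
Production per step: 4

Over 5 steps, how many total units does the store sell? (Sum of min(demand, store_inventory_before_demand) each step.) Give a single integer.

Step 1: sold=4 (running total=4) -> [10 10 8]
Step 2: sold=4 (running total=8) -> [12 10 6]
Step 3: sold=4 (running total=12) -> [14 10 4]
Step 4: sold=4 (running total=16) -> [16 10 2]
Step 5: sold=2 (running total=18) -> [18 10 2]

Answer: 18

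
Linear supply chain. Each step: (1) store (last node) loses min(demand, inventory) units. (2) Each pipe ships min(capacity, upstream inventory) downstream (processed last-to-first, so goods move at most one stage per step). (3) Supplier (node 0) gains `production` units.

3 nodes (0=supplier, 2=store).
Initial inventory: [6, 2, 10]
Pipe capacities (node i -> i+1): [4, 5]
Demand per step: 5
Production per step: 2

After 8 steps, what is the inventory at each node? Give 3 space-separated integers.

Step 1: demand=5,sold=5 ship[1->2]=2 ship[0->1]=4 prod=2 -> inv=[4 4 7]
Step 2: demand=5,sold=5 ship[1->2]=4 ship[0->1]=4 prod=2 -> inv=[2 4 6]
Step 3: demand=5,sold=5 ship[1->2]=4 ship[0->1]=2 prod=2 -> inv=[2 2 5]
Step 4: demand=5,sold=5 ship[1->2]=2 ship[0->1]=2 prod=2 -> inv=[2 2 2]
Step 5: demand=5,sold=2 ship[1->2]=2 ship[0->1]=2 prod=2 -> inv=[2 2 2]
Step 6: demand=5,sold=2 ship[1->2]=2 ship[0->1]=2 prod=2 -> inv=[2 2 2]
Step 7: demand=5,sold=2 ship[1->2]=2 ship[0->1]=2 prod=2 -> inv=[2 2 2]
Step 8: demand=5,sold=2 ship[1->2]=2 ship[0->1]=2 prod=2 -> inv=[2 2 2]

2 2 2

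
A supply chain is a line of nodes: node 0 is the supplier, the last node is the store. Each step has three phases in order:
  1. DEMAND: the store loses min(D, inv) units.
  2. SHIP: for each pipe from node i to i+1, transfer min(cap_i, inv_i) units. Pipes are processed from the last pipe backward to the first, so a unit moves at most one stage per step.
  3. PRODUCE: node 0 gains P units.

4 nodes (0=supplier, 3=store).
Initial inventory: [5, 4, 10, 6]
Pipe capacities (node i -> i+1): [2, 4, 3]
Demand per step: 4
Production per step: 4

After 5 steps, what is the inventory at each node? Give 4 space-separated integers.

Step 1: demand=4,sold=4 ship[2->3]=3 ship[1->2]=4 ship[0->1]=2 prod=4 -> inv=[7 2 11 5]
Step 2: demand=4,sold=4 ship[2->3]=3 ship[1->2]=2 ship[0->1]=2 prod=4 -> inv=[9 2 10 4]
Step 3: demand=4,sold=4 ship[2->3]=3 ship[1->2]=2 ship[0->1]=2 prod=4 -> inv=[11 2 9 3]
Step 4: demand=4,sold=3 ship[2->3]=3 ship[1->2]=2 ship[0->1]=2 prod=4 -> inv=[13 2 8 3]
Step 5: demand=4,sold=3 ship[2->3]=3 ship[1->2]=2 ship[0->1]=2 prod=4 -> inv=[15 2 7 3]

15 2 7 3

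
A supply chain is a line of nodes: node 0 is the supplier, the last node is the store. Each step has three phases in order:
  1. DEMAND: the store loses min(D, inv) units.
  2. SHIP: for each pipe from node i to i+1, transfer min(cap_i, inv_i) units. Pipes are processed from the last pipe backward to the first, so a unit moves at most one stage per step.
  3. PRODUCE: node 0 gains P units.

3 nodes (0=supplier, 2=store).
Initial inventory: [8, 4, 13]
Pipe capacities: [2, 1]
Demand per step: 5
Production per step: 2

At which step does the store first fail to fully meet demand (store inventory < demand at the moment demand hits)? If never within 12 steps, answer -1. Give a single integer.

Step 1: demand=5,sold=5 ship[1->2]=1 ship[0->1]=2 prod=2 -> [8 5 9]
Step 2: demand=5,sold=5 ship[1->2]=1 ship[0->1]=2 prod=2 -> [8 6 5]
Step 3: demand=5,sold=5 ship[1->2]=1 ship[0->1]=2 prod=2 -> [8 7 1]
Step 4: demand=5,sold=1 ship[1->2]=1 ship[0->1]=2 prod=2 -> [8 8 1]
Step 5: demand=5,sold=1 ship[1->2]=1 ship[0->1]=2 prod=2 -> [8 9 1]
Step 6: demand=5,sold=1 ship[1->2]=1 ship[0->1]=2 prod=2 -> [8 10 1]
Step 7: demand=5,sold=1 ship[1->2]=1 ship[0->1]=2 prod=2 -> [8 11 1]
Step 8: demand=5,sold=1 ship[1->2]=1 ship[0->1]=2 prod=2 -> [8 12 1]
Step 9: demand=5,sold=1 ship[1->2]=1 ship[0->1]=2 prod=2 -> [8 13 1]
Step 10: demand=5,sold=1 ship[1->2]=1 ship[0->1]=2 prod=2 -> [8 14 1]
Step 11: demand=5,sold=1 ship[1->2]=1 ship[0->1]=2 prod=2 -> [8 15 1]
Step 12: demand=5,sold=1 ship[1->2]=1 ship[0->1]=2 prod=2 -> [8 16 1]
First stockout at step 4

4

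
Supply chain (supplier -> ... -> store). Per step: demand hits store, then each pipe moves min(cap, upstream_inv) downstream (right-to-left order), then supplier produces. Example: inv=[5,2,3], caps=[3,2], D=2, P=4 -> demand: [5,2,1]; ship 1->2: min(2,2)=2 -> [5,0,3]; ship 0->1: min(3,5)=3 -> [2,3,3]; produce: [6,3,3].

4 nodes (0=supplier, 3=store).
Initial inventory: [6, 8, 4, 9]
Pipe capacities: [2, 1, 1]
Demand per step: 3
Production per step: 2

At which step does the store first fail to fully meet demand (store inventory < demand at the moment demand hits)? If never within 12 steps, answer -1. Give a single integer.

Step 1: demand=3,sold=3 ship[2->3]=1 ship[1->2]=1 ship[0->1]=2 prod=2 -> [6 9 4 7]
Step 2: demand=3,sold=3 ship[2->3]=1 ship[1->2]=1 ship[0->1]=2 prod=2 -> [6 10 4 5]
Step 3: demand=3,sold=3 ship[2->3]=1 ship[1->2]=1 ship[0->1]=2 prod=2 -> [6 11 4 3]
Step 4: demand=3,sold=3 ship[2->3]=1 ship[1->2]=1 ship[0->1]=2 prod=2 -> [6 12 4 1]
Step 5: demand=3,sold=1 ship[2->3]=1 ship[1->2]=1 ship[0->1]=2 prod=2 -> [6 13 4 1]
Step 6: demand=3,sold=1 ship[2->3]=1 ship[1->2]=1 ship[0->1]=2 prod=2 -> [6 14 4 1]
Step 7: demand=3,sold=1 ship[2->3]=1 ship[1->2]=1 ship[0->1]=2 prod=2 -> [6 15 4 1]
Step 8: demand=3,sold=1 ship[2->3]=1 ship[1->2]=1 ship[0->1]=2 prod=2 -> [6 16 4 1]
Step 9: demand=3,sold=1 ship[2->3]=1 ship[1->2]=1 ship[0->1]=2 prod=2 -> [6 17 4 1]
Step 10: demand=3,sold=1 ship[2->3]=1 ship[1->2]=1 ship[0->1]=2 prod=2 -> [6 18 4 1]
Step 11: demand=3,sold=1 ship[2->3]=1 ship[1->2]=1 ship[0->1]=2 prod=2 -> [6 19 4 1]
Step 12: demand=3,sold=1 ship[2->3]=1 ship[1->2]=1 ship[0->1]=2 prod=2 -> [6 20 4 1]
First stockout at step 5

5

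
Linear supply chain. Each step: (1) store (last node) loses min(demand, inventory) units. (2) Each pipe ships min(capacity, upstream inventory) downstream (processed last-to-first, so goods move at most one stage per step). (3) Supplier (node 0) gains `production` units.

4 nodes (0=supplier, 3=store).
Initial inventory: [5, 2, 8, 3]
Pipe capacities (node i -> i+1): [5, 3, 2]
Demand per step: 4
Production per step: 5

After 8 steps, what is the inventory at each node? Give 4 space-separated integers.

Step 1: demand=4,sold=3 ship[2->3]=2 ship[1->2]=2 ship[0->1]=5 prod=5 -> inv=[5 5 8 2]
Step 2: demand=4,sold=2 ship[2->3]=2 ship[1->2]=3 ship[0->1]=5 prod=5 -> inv=[5 7 9 2]
Step 3: demand=4,sold=2 ship[2->3]=2 ship[1->2]=3 ship[0->1]=5 prod=5 -> inv=[5 9 10 2]
Step 4: demand=4,sold=2 ship[2->3]=2 ship[1->2]=3 ship[0->1]=5 prod=5 -> inv=[5 11 11 2]
Step 5: demand=4,sold=2 ship[2->3]=2 ship[1->2]=3 ship[0->1]=5 prod=5 -> inv=[5 13 12 2]
Step 6: demand=4,sold=2 ship[2->3]=2 ship[1->2]=3 ship[0->1]=5 prod=5 -> inv=[5 15 13 2]
Step 7: demand=4,sold=2 ship[2->3]=2 ship[1->2]=3 ship[0->1]=5 prod=5 -> inv=[5 17 14 2]
Step 8: demand=4,sold=2 ship[2->3]=2 ship[1->2]=3 ship[0->1]=5 prod=5 -> inv=[5 19 15 2]

5 19 15 2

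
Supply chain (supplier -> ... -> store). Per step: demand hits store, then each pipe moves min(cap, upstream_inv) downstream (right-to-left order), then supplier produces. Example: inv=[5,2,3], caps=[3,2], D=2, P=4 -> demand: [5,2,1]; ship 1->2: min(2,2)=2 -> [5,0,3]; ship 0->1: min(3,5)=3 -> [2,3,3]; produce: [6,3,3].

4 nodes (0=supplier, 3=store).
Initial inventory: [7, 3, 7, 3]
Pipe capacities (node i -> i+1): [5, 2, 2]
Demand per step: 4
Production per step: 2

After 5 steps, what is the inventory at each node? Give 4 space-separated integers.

Step 1: demand=4,sold=3 ship[2->3]=2 ship[1->2]=2 ship[0->1]=5 prod=2 -> inv=[4 6 7 2]
Step 2: demand=4,sold=2 ship[2->3]=2 ship[1->2]=2 ship[0->1]=4 prod=2 -> inv=[2 8 7 2]
Step 3: demand=4,sold=2 ship[2->3]=2 ship[1->2]=2 ship[0->1]=2 prod=2 -> inv=[2 8 7 2]
Step 4: demand=4,sold=2 ship[2->3]=2 ship[1->2]=2 ship[0->1]=2 prod=2 -> inv=[2 8 7 2]
Step 5: demand=4,sold=2 ship[2->3]=2 ship[1->2]=2 ship[0->1]=2 prod=2 -> inv=[2 8 7 2]

2 8 7 2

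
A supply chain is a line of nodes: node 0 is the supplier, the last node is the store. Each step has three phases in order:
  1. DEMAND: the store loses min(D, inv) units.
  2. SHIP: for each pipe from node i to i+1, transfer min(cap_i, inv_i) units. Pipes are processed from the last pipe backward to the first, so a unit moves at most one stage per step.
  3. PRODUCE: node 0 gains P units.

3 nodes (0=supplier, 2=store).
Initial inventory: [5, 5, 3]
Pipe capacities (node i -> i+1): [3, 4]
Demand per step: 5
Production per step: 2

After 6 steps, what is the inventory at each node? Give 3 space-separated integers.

Step 1: demand=5,sold=3 ship[1->2]=4 ship[0->1]=3 prod=2 -> inv=[4 4 4]
Step 2: demand=5,sold=4 ship[1->2]=4 ship[0->1]=3 prod=2 -> inv=[3 3 4]
Step 3: demand=5,sold=4 ship[1->2]=3 ship[0->1]=3 prod=2 -> inv=[2 3 3]
Step 4: demand=5,sold=3 ship[1->2]=3 ship[0->1]=2 prod=2 -> inv=[2 2 3]
Step 5: demand=5,sold=3 ship[1->2]=2 ship[0->1]=2 prod=2 -> inv=[2 2 2]
Step 6: demand=5,sold=2 ship[1->2]=2 ship[0->1]=2 prod=2 -> inv=[2 2 2]

2 2 2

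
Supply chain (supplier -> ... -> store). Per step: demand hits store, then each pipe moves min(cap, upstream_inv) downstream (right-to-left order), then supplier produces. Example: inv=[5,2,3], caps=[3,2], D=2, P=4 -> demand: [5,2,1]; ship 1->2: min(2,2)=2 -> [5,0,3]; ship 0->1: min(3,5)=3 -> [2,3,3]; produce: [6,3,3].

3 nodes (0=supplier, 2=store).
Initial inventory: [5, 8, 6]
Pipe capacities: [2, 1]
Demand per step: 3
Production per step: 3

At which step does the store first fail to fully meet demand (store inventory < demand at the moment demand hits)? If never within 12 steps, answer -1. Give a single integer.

Step 1: demand=3,sold=3 ship[1->2]=1 ship[0->1]=2 prod=3 -> [6 9 4]
Step 2: demand=3,sold=3 ship[1->2]=1 ship[0->1]=2 prod=3 -> [7 10 2]
Step 3: demand=3,sold=2 ship[1->2]=1 ship[0->1]=2 prod=3 -> [8 11 1]
Step 4: demand=3,sold=1 ship[1->2]=1 ship[0->1]=2 prod=3 -> [9 12 1]
Step 5: demand=3,sold=1 ship[1->2]=1 ship[0->1]=2 prod=3 -> [10 13 1]
Step 6: demand=3,sold=1 ship[1->2]=1 ship[0->1]=2 prod=3 -> [11 14 1]
Step 7: demand=3,sold=1 ship[1->2]=1 ship[0->1]=2 prod=3 -> [12 15 1]
Step 8: demand=3,sold=1 ship[1->2]=1 ship[0->1]=2 prod=3 -> [13 16 1]
Step 9: demand=3,sold=1 ship[1->2]=1 ship[0->1]=2 prod=3 -> [14 17 1]
Step 10: demand=3,sold=1 ship[1->2]=1 ship[0->1]=2 prod=3 -> [15 18 1]
Step 11: demand=3,sold=1 ship[1->2]=1 ship[0->1]=2 prod=3 -> [16 19 1]
Step 12: demand=3,sold=1 ship[1->2]=1 ship[0->1]=2 prod=3 -> [17 20 1]
First stockout at step 3

3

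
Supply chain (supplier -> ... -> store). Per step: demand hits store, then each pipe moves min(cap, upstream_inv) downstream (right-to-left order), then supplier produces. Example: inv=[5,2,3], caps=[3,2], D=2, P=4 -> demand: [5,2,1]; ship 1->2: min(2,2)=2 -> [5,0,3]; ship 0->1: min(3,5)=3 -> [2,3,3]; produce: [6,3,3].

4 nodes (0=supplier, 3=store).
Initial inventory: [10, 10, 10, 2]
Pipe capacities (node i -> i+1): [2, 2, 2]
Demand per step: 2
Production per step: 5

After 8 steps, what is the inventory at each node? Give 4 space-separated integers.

Step 1: demand=2,sold=2 ship[2->3]=2 ship[1->2]=2 ship[0->1]=2 prod=5 -> inv=[13 10 10 2]
Step 2: demand=2,sold=2 ship[2->3]=2 ship[1->2]=2 ship[0->1]=2 prod=5 -> inv=[16 10 10 2]
Step 3: demand=2,sold=2 ship[2->3]=2 ship[1->2]=2 ship[0->1]=2 prod=5 -> inv=[19 10 10 2]
Step 4: demand=2,sold=2 ship[2->3]=2 ship[1->2]=2 ship[0->1]=2 prod=5 -> inv=[22 10 10 2]
Step 5: demand=2,sold=2 ship[2->3]=2 ship[1->2]=2 ship[0->1]=2 prod=5 -> inv=[25 10 10 2]
Step 6: demand=2,sold=2 ship[2->3]=2 ship[1->2]=2 ship[0->1]=2 prod=5 -> inv=[28 10 10 2]
Step 7: demand=2,sold=2 ship[2->3]=2 ship[1->2]=2 ship[0->1]=2 prod=5 -> inv=[31 10 10 2]
Step 8: demand=2,sold=2 ship[2->3]=2 ship[1->2]=2 ship[0->1]=2 prod=5 -> inv=[34 10 10 2]

34 10 10 2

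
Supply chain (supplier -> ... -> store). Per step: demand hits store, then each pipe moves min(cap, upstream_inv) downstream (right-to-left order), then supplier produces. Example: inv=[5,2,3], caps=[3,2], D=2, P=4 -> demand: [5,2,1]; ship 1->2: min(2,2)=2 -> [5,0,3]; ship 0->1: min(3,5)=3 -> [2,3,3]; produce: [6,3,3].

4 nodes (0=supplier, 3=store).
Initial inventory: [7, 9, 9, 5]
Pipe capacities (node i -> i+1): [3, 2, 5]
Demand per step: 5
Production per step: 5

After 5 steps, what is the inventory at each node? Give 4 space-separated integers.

Step 1: demand=5,sold=5 ship[2->3]=5 ship[1->2]=2 ship[0->1]=3 prod=5 -> inv=[9 10 6 5]
Step 2: demand=5,sold=5 ship[2->3]=5 ship[1->2]=2 ship[0->1]=3 prod=5 -> inv=[11 11 3 5]
Step 3: demand=5,sold=5 ship[2->3]=3 ship[1->2]=2 ship[0->1]=3 prod=5 -> inv=[13 12 2 3]
Step 4: demand=5,sold=3 ship[2->3]=2 ship[1->2]=2 ship[0->1]=3 prod=5 -> inv=[15 13 2 2]
Step 5: demand=5,sold=2 ship[2->3]=2 ship[1->2]=2 ship[0->1]=3 prod=5 -> inv=[17 14 2 2]

17 14 2 2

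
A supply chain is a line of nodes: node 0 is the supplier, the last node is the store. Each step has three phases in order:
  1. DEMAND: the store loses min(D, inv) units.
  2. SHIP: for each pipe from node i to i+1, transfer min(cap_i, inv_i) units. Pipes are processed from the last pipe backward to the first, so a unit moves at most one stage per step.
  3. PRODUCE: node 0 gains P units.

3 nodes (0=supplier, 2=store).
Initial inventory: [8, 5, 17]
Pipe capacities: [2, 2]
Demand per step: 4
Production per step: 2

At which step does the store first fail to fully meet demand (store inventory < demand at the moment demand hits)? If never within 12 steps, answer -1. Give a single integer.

Step 1: demand=4,sold=4 ship[1->2]=2 ship[0->1]=2 prod=2 -> [8 5 15]
Step 2: demand=4,sold=4 ship[1->2]=2 ship[0->1]=2 prod=2 -> [8 5 13]
Step 3: demand=4,sold=4 ship[1->2]=2 ship[0->1]=2 prod=2 -> [8 5 11]
Step 4: demand=4,sold=4 ship[1->2]=2 ship[0->1]=2 prod=2 -> [8 5 9]
Step 5: demand=4,sold=4 ship[1->2]=2 ship[0->1]=2 prod=2 -> [8 5 7]
Step 6: demand=4,sold=4 ship[1->2]=2 ship[0->1]=2 prod=2 -> [8 5 5]
Step 7: demand=4,sold=4 ship[1->2]=2 ship[0->1]=2 prod=2 -> [8 5 3]
Step 8: demand=4,sold=3 ship[1->2]=2 ship[0->1]=2 prod=2 -> [8 5 2]
Step 9: demand=4,sold=2 ship[1->2]=2 ship[0->1]=2 prod=2 -> [8 5 2]
Step 10: demand=4,sold=2 ship[1->2]=2 ship[0->1]=2 prod=2 -> [8 5 2]
Step 11: demand=4,sold=2 ship[1->2]=2 ship[0->1]=2 prod=2 -> [8 5 2]
Step 12: demand=4,sold=2 ship[1->2]=2 ship[0->1]=2 prod=2 -> [8 5 2]
First stockout at step 8

8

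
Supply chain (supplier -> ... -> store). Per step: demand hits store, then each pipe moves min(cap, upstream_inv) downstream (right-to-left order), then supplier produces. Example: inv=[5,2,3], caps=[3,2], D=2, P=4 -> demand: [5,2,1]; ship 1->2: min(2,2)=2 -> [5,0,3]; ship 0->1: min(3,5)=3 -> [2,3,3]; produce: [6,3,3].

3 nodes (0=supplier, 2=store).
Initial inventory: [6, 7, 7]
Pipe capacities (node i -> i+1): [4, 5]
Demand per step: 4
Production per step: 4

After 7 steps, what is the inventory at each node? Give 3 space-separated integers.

Step 1: demand=4,sold=4 ship[1->2]=5 ship[0->1]=4 prod=4 -> inv=[6 6 8]
Step 2: demand=4,sold=4 ship[1->2]=5 ship[0->1]=4 prod=4 -> inv=[6 5 9]
Step 3: demand=4,sold=4 ship[1->2]=5 ship[0->1]=4 prod=4 -> inv=[6 4 10]
Step 4: demand=4,sold=4 ship[1->2]=4 ship[0->1]=4 prod=4 -> inv=[6 4 10]
Step 5: demand=4,sold=4 ship[1->2]=4 ship[0->1]=4 prod=4 -> inv=[6 4 10]
Step 6: demand=4,sold=4 ship[1->2]=4 ship[0->1]=4 prod=4 -> inv=[6 4 10]
Step 7: demand=4,sold=4 ship[1->2]=4 ship[0->1]=4 prod=4 -> inv=[6 4 10]

6 4 10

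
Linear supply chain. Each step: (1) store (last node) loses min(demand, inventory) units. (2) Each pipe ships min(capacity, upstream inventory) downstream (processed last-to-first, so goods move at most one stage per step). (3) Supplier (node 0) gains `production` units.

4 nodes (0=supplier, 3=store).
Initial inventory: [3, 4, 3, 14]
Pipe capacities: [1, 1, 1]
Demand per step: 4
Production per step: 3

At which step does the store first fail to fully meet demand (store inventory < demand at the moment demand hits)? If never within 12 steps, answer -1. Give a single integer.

Step 1: demand=4,sold=4 ship[2->3]=1 ship[1->2]=1 ship[0->1]=1 prod=3 -> [5 4 3 11]
Step 2: demand=4,sold=4 ship[2->3]=1 ship[1->2]=1 ship[0->1]=1 prod=3 -> [7 4 3 8]
Step 3: demand=4,sold=4 ship[2->3]=1 ship[1->2]=1 ship[0->1]=1 prod=3 -> [9 4 3 5]
Step 4: demand=4,sold=4 ship[2->3]=1 ship[1->2]=1 ship[0->1]=1 prod=3 -> [11 4 3 2]
Step 5: demand=4,sold=2 ship[2->3]=1 ship[1->2]=1 ship[0->1]=1 prod=3 -> [13 4 3 1]
Step 6: demand=4,sold=1 ship[2->3]=1 ship[1->2]=1 ship[0->1]=1 prod=3 -> [15 4 3 1]
Step 7: demand=4,sold=1 ship[2->3]=1 ship[1->2]=1 ship[0->1]=1 prod=3 -> [17 4 3 1]
Step 8: demand=4,sold=1 ship[2->3]=1 ship[1->2]=1 ship[0->1]=1 prod=3 -> [19 4 3 1]
Step 9: demand=4,sold=1 ship[2->3]=1 ship[1->2]=1 ship[0->1]=1 prod=3 -> [21 4 3 1]
Step 10: demand=4,sold=1 ship[2->3]=1 ship[1->2]=1 ship[0->1]=1 prod=3 -> [23 4 3 1]
Step 11: demand=4,sold=1 ship[2->3]=1 ship[1->2]=1 ship[0->1]=1 prod=3 -> [25 4 3 1]
Step 12: demand=4,sold=1 ship[2->3]=1 ship[1->2]=1 ship[0->1]=1 prod=3 -> [27 4 3 1]
First stockout at step 5

5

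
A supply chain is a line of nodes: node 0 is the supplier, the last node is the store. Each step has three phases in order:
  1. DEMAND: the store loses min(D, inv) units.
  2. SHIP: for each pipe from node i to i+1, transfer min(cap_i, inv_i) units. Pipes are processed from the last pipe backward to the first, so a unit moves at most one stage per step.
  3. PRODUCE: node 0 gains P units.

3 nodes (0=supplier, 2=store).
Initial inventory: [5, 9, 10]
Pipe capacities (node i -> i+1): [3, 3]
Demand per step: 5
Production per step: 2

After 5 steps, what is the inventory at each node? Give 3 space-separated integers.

Step 1: demand=5,sold=5 ship[1->2]=3 ship[0->1]=3 prod=2 -> inv=[4 9 8]
Step 2: demand=5,sold=5 ship[1->2]=3 ship[0->1]=3 prod=2 -> inv=[3 9 6]
Step 3: demand=5,sold=5 ship[1->2]=3 ship[0->1]=3 prod=2 -> inv=[2 9 4]
Step 4: demand=5,sold=4 ship[1->2]=3 ship[0->1]=2 prod=2 -> inv=[2 8 3]
Step 5: demand=5,sold=3 ship[1->2]=3 ship[0->1]=2 prod=2 -> inv=[2 7 3]

2 7 3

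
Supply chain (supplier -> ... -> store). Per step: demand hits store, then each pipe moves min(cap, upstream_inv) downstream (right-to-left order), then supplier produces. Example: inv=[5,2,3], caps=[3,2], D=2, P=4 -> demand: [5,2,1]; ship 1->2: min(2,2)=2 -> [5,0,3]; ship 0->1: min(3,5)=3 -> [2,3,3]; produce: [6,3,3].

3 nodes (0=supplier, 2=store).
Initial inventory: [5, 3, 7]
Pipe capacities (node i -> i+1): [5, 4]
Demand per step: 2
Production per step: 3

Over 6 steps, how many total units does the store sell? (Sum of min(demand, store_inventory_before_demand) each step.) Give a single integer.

Answer: 12

Derivation:
Step 1: sold=2 (running total=2) -> [3 5 8]
Step 2: sold=2 (running total=4) -> [3 4 10]
Step 3: sold=2 (running total=6) -> [3 3 12]
Step 4: sold=2 (running total=8) -> [3 3 13]
Step 5: sold=2 (running total=10) -> [3 3 14]
Step 6: sold=2 (running total=12) -> [3 3 15]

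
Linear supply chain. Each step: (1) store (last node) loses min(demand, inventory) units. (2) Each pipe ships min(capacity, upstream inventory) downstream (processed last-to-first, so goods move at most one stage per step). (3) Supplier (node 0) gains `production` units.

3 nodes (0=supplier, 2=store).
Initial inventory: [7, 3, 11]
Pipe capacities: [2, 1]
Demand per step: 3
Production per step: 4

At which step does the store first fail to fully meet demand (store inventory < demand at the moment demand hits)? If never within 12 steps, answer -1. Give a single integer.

Step 1: demand=3,sold=3 ship[1->2]=1 ship[0->1]=2 prod=4 -> [9 4 9]
Step 2: demand=3,sold=3 ship[1->2]=1 ship[0->1]=2 prod=4 -> [11 5 7]
Step 3: demand=3,sold=3 ship[1->2]=1 ship[0->1]=2 prod=4 -> [13 6 5]
Step 4: demand=3,sold=3 ship[1->2]=1 ship[0->1]=2 prod=4 -> [15 7 3]
Step 5: demand=3,sold=3 ship[1->2]=1 ship[0->1]=2 prod=4 -> [17 8 1]
Step 6: demand=3,sold=1 ship[1->2]=1 ship[0->1]=2 prod=4 -> [19 9 1]
Step 7: demand=3,sold=1 ship[1->2]=1 ship[0->1]=2 prod=4 -> [21 10 1]
Step 8: demand=3,sold=1 ship[1->2]=1 ship[0->1]=2 prod=4 -> [23 11 1]
Step 9: demand=3,sold=1 ship[1->2]=1 ship[0->1]=2 prod=4 -> [25 12 1]
Step 10: demand=3,sold=1 ship[1->2]=1 ship[0->1]=2 prod=4 -> [27 13 1]
Step 11: demand=3,sold=1 ship[1->2]=1 ship[0->1]=2 prod=4 -> [29 14 1]
Step 12: demand=3,sold=1 ship[1->2]=1 ship[0->1]=2 prod=4 -> [31 15 1]
First stockout at step 6

6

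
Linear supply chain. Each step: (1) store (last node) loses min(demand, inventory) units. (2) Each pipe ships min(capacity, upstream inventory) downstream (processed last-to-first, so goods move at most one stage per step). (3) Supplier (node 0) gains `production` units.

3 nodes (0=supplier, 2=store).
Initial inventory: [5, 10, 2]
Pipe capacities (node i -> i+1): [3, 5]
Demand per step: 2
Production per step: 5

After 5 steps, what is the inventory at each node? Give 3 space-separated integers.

Step 1: demand=2,sold=2 ship[1->2]=5 ship[0->1]=3 prod=5 -> inv=[7 8 5]
Step 2: demand=2,sold=2 ship[1->2]=5 ship[0->1]=3 prod=5 -> inv=[9 6 8]
Step 3: demand=2,sold=2 ship[1->2]=5 ship[0->1]=3 prod=5 -> inv=[11 4 11]
Step 4: demand=2,sold=2 ship[1->2]=4 ship[0->1]=3 prod=5 -> inv=[13 3 13]
Step 5: demand=2,sold=2 ship[1->2]=3 ship[0->1]=3 prod=5 -> inv=[15 3 14]

15 3 14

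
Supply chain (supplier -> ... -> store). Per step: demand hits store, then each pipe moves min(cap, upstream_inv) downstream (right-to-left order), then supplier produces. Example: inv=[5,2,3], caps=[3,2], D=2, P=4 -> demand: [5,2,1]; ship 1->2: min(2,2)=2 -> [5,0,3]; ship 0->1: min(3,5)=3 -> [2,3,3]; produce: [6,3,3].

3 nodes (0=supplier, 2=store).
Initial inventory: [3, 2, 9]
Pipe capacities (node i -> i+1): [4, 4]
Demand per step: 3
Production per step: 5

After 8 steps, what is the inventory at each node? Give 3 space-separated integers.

Step 1: demand=3,sold=3 ship[1->2]=2 ship[0->1]=3 prod=5 -> inv=[5 3 8]
Step 2: demand=3,sold=3 ship[1->2]=3 ship[0->1]=4 prod=5 -> inv=[6 4 8]
Step 3: demand=3,sold=3 ship[1->2]=4 ship[0->1]=4 prod=5 -> inv=[7 4 9]
Step 4: demand=3,sold=3 ship[1->2]=4 ship[0->1]=4 prod=5 -> inv=[8 4 10]
Step 5: demand=3,sold=3 ship[1->2]=4 ship[0->1]=4 prod=5 -> inv=[9 4 11]
Step 6: demand=3,sold=3 ship[1->2]=4 ship[0->1]=4 prod=5 -> inv=[10 4 12]
Step 7: demand=3,sold=3 ship[1->2]=4 ship[0->1]=4 prod=5 -> inv=[11 4 13]
Step 8: demand=3,sold=3 ship[1->2]=4 ship[0->1]=4 prod=5 -> inv=[12 4 14]

12 4 14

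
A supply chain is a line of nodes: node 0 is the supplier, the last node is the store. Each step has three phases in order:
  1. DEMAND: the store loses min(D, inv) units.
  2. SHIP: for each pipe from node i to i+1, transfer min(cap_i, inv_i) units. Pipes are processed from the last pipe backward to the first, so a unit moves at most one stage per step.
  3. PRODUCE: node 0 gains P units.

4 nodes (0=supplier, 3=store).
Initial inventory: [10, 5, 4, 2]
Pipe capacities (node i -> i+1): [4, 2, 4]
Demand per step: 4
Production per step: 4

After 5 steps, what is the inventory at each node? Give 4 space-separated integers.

Step 1: demand=4,sold=2 ship[2->3]=4 ship[1->2]=2 ship[0->1]=4 prod=4 -> inv=[10 7 2 4]
Step 2: demand=4,sold=4 ship[2->3]=2 ship[1->2]=2 ship[0->1]=4 prod=4 -> inv=[10 9 2 2]
Step 3: demand=4,sold=2 ship[2->3]=2 ship[1->2]=2 ship[0->1]=4 prod=4 -> inv=[10 11 2 2]
Step 4: demand=4,sold=2 ship[2->3]=2 ship[1->2]=2 ship[0->1]=4 prod=4 -> inv=[10 13 2 2]
Step 5: demand=4,sold=2 ship[2->3]=2 ship[1->2]=2 ship[0->1]=4 prod=4 -> inv=[10 15 2 2]

10 15 2 2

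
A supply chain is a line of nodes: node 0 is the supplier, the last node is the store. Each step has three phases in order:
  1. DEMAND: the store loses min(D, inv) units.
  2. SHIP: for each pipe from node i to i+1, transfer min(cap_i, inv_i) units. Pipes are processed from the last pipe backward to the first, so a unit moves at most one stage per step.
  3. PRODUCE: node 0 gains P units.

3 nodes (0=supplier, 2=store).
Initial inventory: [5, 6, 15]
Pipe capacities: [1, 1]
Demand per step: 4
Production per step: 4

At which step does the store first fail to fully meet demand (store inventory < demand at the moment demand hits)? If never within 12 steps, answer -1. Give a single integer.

Step 1: demand=4,sold=4 ship[1->2]=1 ship[0->1]=1 prod=4 -> [8 6 12]
Step 2: demand=4,sold=4 ship[1->2]=1 ship[0->1]=1 prod=4 -> [11 6 9]
Step 3: demand=4,sold=4 ship[1->2]=1 ship[0->1]=1 prod=4 -> [14 6 6]
Step 4: demand=4,sold=4 ship[1->2]=1 ship[0->1]=1 prod=4 -> [17 6 3]
Step 5: demand=4,sold=3 ship[1->2]=1 ship[0->1]=1 prod=4 -> [20 6 1]
Step 6: demand=4,sold=1 ship[1->2]=1 ship[0->1]=1 prod=4 -> [23 6 1]
Step 7: demand=4,sold=1 ship[1->2]=1 ship[0->1]=1 prod=4 -> [26 6 1]
Step 8: demand=4,sold=1 ship[1->2]=1 ship[0->1]=1 prod=4 -> [29 6 1]
Step 9: demand=4,sold=1 ship[1->2]=1 ship[0->1]=1 prod=4 -> [32 6 1]
Step 10: demand=4,sold=1 ship[1->2]=1 ship[0->1]=1 prod=4 -> [35 6 1]
Step 11: demand=4,sold=1 ship[1->2]=1 ship[0->1]=1 prod=4 -> [38 6 1]
Step 12: demand=4,sold=1 ship[1->2]=1 ship[0->1]=1 prod=4 -> [41 6 1]
First stockout at step 5

5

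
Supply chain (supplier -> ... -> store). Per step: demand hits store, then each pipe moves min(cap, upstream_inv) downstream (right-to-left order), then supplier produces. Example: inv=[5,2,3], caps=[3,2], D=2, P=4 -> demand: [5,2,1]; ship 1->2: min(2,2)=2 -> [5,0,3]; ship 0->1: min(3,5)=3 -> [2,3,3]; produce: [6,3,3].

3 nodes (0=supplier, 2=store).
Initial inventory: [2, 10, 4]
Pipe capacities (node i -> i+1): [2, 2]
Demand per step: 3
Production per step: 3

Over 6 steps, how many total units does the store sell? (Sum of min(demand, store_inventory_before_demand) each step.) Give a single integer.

Step 1: sold=3 (running total=3) -> [3 10 3]
Step 2: sold=3 (running total=6) -> [4 10 2]
Step 3: sold=2 (running total=8) -> [5 10 2]
Step 4: sold=2 (running total=10) -> [6 10 2]
Step 5: sold=2 (running total=12) -> [7 10 2]
Step 6: sold=2 (running total=14) -> [8 10 2]

Answer: 14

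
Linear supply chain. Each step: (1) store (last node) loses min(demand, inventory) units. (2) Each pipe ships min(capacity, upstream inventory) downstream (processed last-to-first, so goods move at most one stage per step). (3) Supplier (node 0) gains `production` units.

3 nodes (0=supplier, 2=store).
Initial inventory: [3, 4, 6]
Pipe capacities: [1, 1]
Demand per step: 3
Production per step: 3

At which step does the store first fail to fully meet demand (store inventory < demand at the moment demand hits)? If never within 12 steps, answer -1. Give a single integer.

Step 1: demand=3,sold=3 ship[1->2]=1 ship[0->1]=1 prod=3 -> [5 4 4]
Step 2: demand=3,sold=3 ship[1->2]=1 ship[0->1]=1 prod=3 -> [7 4 2]
Step 3: demand=3,sold=2 ship[1->2]=1 ship[0->1]=1 prod=3 -> [9 4 1]
Step 4: demand=3,sold=1 ship[1->2]=1 ship[0->1]=1 prod=3 -> [11 4 1]
Step 5: demand=3,sold=1 ship[1->2]=1 ship[0->1]=1 prod=3 -> [13 4 1]
Step 6: demand=3,sold=1 ship[1->2]=1 ship[0->1]=1 prod=3 -> [15 4 1]
Step 7: demand=3,sold=1 ship[1->2]=1 ship[0->1]=1 prod=3 -> [17 4 1]
Step 8: demand=3,sold=1 ship[1->2]=1 ship[0->1]=1 prod=3 -> [19 4 1]
Step 9: demand=3,sold=1 ship[1->2]=1 ship[0->1]=1 prod=3 -> [21 4 1]
Step 10: demand=3,sold=1 ship[1->2]=1 ship[0->1]=1 prod=3 -> [23 4 1]
Step 11: demand=3,sold=1 ship[1->2]=1 ship[0->1]=1 prod=3 -> [25 4 1]
Step 12: demand=3,sold=1 ship[1->2]=1 ship[0->1]=1 prod=3 -> [27 4 1]
First stockout at step 3

3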